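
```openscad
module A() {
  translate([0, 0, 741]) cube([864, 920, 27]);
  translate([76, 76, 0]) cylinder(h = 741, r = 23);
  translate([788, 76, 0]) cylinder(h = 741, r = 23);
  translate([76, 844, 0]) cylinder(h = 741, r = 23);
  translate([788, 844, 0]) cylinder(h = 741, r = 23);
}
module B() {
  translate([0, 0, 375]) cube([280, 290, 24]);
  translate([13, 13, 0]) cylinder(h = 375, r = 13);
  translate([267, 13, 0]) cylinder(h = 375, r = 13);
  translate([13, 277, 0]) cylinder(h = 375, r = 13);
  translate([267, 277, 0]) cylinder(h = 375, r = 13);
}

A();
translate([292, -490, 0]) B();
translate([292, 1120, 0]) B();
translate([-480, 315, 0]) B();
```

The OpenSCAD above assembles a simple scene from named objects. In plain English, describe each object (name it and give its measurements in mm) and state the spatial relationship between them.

A is a table with a 864×920 mm rectangular top, 27 mm thick, top surface at z = 768 mm, supported by four round legs of 46 mm diameter, each leg's bounding box inset 53 mm from the nearest pair of top edges, running from the floor.

B is a simple wooden stool: a rectangular seat 280 mm (x) by 290 mm (y), 24 mm thick, top face at z = 399 mm, on four round legs, each 26 mm in diameter. The legs rest on z = 0, each leg's axis is inset half a diameter from the nearest pair of seat edges (so the leg's bounding box is flush with the corner).

Three stools sit around the table at the −y, +y, −x sides.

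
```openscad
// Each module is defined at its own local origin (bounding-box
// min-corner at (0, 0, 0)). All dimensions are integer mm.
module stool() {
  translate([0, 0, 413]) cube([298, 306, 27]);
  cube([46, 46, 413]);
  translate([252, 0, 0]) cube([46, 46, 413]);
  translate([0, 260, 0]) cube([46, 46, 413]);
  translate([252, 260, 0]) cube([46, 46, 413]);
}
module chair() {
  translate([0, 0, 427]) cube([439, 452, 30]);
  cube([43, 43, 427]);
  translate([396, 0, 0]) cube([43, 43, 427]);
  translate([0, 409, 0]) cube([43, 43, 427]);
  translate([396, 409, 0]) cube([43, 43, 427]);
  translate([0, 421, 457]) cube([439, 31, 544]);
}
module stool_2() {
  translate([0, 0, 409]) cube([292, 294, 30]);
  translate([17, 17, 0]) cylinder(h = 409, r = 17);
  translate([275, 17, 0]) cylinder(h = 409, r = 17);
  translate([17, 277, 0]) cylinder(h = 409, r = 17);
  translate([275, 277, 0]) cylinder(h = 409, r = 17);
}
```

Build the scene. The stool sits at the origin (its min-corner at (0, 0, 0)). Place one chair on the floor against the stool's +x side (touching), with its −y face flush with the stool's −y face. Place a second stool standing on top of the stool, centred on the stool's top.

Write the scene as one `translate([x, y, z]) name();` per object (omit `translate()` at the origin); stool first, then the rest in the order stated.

stool();
translate([298, 0, 0]) chair();
translate([3, 6, 440]) stool_2();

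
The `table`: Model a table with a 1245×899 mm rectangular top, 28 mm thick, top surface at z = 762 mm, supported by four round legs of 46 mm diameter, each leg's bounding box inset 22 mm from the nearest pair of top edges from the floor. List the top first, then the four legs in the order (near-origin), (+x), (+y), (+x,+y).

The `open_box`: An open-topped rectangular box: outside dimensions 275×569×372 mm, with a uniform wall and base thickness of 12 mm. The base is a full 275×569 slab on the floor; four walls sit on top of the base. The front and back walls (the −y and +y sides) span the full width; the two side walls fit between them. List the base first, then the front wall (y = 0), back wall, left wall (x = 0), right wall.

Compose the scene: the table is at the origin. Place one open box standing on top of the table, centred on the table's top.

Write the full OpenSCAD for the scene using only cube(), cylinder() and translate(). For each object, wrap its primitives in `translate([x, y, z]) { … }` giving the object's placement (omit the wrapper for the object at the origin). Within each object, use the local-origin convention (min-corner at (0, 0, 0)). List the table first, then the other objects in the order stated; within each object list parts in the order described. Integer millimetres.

translate([0, 0, 734]) cube([1245, 899, 28]);
translate([45, 45, 0]) cylinder(h = 734, r = 23);
translate([1200, 45, 0]) cylinder(h = 734, r = 23);
translate([45, 854, 0]) cylinder(h = 734, r = 23);
translate([1200, 854, 0]) cylinder(h = 734, r = 23);
translate([485, 165, 762]) {
  cube([275, 569, 12]);
  translate([0, 0, 12]) cube([275, 12, 360]);
  translate([0, 557, 12]) cube([275, 12, 360]);
  translate([0, 12, 12]) cube([12, 545, 360]);
  translate([263, 12, 12]) cube([12, 545, 360]);
}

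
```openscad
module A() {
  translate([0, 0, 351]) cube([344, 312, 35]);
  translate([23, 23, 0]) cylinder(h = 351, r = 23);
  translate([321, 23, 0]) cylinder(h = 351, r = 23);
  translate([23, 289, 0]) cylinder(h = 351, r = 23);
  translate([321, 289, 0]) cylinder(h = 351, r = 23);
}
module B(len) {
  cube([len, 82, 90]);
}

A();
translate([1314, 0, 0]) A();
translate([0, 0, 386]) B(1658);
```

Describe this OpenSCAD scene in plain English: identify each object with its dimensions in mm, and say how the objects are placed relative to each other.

A is a simple wooden stool: a rectangular seat 344 mm (x) by 312 mm (y), 35 mm thick, top face at z = 386 mm, on four round legs, each 46 mm in diameter. The legs rest on z = 0, each leg's axis is inset half a diameter from the nearest pair of seat edges (so the leg's bounding box is flush with the corner).

B is a rectangular beam 1658 mm long (x), 82 mm deep (y), 90 mm thick (z).

The beam spans the tops of two stools placed 970 mm apart, resting at z = 386 mm.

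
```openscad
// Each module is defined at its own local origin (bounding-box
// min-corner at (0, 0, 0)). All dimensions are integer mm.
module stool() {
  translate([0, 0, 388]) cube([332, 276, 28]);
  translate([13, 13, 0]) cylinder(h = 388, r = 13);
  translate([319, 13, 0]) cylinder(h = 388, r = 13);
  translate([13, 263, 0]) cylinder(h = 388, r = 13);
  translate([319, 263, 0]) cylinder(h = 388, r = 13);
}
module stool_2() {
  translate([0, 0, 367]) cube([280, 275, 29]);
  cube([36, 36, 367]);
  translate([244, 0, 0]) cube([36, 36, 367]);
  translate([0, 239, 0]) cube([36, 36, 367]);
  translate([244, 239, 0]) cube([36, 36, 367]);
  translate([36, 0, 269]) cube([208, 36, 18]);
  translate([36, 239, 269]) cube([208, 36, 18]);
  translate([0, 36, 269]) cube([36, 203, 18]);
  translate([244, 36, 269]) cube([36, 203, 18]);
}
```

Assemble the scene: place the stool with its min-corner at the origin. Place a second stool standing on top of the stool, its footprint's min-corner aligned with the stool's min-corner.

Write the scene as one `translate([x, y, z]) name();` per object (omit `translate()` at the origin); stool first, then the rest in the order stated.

stool();
translate([0, 0, 416]) stool_2();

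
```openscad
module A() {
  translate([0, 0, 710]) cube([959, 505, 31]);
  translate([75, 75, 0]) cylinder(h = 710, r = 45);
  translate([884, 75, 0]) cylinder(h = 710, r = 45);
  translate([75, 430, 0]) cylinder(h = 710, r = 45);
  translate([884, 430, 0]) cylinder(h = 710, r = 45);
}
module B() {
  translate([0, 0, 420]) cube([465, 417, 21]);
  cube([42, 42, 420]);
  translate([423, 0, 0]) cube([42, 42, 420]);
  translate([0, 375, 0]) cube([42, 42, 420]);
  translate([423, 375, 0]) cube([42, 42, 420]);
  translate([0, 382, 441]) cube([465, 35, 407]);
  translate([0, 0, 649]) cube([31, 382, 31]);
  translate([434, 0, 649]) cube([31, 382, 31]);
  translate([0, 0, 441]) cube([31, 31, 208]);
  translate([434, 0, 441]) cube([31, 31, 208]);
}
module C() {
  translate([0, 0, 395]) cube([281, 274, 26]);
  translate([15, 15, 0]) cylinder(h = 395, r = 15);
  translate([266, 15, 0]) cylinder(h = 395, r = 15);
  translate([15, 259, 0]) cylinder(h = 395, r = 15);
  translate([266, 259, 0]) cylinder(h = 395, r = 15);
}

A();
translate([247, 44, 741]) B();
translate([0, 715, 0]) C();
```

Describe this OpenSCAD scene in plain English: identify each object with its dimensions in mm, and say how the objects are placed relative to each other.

A is a table with a 959×505 mm rectangular top, 31 mm thick, top surface at z = 741 mm, supported by four round legs of 90 mm diameter, each leg's bounding box inset 30 mm from the nearest pair of top edges, running from the floor.

B is a chair: 465×417 mm seat, 21 mm thick, top at z = 441 mm, on four 42 mm square corner legs flush with the seat edges. A 35 mm thick backrest slab spans the full seat width, extending 407 mm above the seat top, its back face flush with the seat's +y edge. Two armrests of 31×31 mm section run along each side from the seat's front edge to the front of the backrest, top faces 239 mm above the seat top and outer faces flush with the seat's x-edges; a 31×31 mm post under the front of each armrest stands on the seat at the front corner.

C is a simple wooden stool: a rectangular seat 281 mm (x) by 274 mm (y), 26 mm thick, top face at z = 421 mm, on four round legs, each 30 mm in diameter. The legs rest on z = 0, each leg's axis is inset half a diameter from the nearest pair of seat edges (so the leg's bounding box is flush with the corner).

The chair is on top of the table, centred. The stool is on the floor beside the table on its +y side.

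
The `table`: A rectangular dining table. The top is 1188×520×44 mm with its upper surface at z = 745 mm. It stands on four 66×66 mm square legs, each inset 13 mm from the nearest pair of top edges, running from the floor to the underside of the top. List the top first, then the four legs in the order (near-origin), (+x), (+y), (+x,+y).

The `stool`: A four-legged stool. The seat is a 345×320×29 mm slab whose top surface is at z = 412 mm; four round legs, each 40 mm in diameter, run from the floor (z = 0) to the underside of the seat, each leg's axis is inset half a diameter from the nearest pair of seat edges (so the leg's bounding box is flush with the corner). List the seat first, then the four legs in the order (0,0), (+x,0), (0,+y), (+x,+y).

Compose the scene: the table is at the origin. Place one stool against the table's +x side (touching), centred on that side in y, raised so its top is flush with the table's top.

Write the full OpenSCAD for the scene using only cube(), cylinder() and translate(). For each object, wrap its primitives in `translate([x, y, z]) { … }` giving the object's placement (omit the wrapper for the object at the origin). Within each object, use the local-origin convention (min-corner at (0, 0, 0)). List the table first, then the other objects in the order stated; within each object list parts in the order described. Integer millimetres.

translate([0, 0, 701]) cube([1188, 520, 44]);
translate([13, 13, 0]) cube([66, 66, 701]);
translate([1109, 13, 0]) cube([66, 66, 701]);
translate([13, 441, 0]) cube([66, 66, 701]);
translate([1109, 441, 0]) cube([66, 66, 701]);
translate([1188, 100, 333]) {
  translate([0, 0, 383]) cube([345, 320, 29]);
  translate([20, 20, 0]) cylinder(h = 383, r = 20);
  translate([325, 20, 0]) cylinder(h = 383, r = 20);
  translate([20, 300, 0]) cylinder(h = 383, r = 20);
  translate([325, 300, 0]) cylinder(h = 383, r = 20);
}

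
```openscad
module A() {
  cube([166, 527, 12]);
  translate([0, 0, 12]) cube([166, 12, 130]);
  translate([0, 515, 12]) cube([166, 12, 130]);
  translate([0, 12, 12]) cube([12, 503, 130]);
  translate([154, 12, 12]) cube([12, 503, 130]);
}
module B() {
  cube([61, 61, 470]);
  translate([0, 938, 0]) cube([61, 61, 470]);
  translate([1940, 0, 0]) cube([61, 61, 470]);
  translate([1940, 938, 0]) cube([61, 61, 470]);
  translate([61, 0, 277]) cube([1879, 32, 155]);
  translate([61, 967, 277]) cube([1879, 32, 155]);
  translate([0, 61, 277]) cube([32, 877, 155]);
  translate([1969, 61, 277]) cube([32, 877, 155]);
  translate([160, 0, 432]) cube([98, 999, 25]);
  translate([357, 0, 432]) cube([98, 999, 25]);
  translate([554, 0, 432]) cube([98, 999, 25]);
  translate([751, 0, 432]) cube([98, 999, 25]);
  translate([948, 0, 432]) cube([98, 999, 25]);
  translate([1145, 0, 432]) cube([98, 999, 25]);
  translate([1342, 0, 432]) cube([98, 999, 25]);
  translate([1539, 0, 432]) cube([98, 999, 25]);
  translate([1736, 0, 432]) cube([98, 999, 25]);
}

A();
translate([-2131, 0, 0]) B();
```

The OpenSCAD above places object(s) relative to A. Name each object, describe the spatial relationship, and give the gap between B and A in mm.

The bed frame's nearest face is 130 mm from the open box's −x face.

A is an open box. B is a bed frame. The bed frame is on the floor beside the open box on its −x side. The gap between the bed frame and the open box is 130 mm.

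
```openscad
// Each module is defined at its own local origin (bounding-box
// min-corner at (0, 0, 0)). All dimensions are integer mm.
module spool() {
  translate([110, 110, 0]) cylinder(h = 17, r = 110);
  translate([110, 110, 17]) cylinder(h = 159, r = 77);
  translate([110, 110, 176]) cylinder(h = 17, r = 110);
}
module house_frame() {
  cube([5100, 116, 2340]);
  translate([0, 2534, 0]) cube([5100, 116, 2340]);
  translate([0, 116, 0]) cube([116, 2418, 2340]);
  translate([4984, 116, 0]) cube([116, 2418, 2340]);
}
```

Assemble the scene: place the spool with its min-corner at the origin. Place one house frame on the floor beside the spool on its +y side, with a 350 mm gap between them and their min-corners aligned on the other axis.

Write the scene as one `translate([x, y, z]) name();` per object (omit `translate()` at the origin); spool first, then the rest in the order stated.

spool();
translate([0, 570, 0]) house_frame();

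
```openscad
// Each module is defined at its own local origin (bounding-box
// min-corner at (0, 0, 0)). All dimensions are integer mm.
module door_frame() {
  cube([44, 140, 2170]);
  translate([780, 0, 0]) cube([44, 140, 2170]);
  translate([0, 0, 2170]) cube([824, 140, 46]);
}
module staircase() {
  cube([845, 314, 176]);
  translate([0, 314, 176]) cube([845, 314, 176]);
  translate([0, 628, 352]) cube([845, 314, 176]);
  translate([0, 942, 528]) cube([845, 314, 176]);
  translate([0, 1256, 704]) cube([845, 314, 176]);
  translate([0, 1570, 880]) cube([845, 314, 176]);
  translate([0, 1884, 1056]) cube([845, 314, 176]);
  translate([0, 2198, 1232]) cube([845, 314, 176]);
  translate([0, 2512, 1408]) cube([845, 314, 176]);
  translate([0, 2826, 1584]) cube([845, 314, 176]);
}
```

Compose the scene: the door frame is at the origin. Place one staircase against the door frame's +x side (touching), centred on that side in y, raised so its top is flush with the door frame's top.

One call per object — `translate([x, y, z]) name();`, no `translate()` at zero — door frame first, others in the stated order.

door_frame();
translate([824, -1500, 456]) staircase();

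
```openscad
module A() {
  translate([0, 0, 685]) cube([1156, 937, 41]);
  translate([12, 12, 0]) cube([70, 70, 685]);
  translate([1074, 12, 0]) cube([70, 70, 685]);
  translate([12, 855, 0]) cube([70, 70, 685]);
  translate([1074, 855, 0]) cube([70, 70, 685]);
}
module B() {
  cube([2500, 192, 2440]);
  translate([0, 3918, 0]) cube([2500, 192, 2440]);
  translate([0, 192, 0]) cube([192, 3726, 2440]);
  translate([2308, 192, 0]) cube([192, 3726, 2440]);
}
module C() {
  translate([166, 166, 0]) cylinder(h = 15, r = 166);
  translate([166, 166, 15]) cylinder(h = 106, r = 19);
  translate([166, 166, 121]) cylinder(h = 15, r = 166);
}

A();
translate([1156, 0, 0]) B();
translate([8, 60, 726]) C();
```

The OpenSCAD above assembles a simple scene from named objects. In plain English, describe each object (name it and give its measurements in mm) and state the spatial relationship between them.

A is a rectangular dining table. The top is 1156×937×41 mm with its upper surface at z = 726 mm. It stands on four 70×70 mm square legs, each inset 12 mm from the nearest pair of top edges, running from the floor to the underside of the top.

B is a box-shaped house frame (walls only): outside footprint 2500×4110 mm, wall height 2440 mm, wall thickness 192 mm. The two y-facing walls run the full x-width; the two x-facing walls fit between the inner faces of the y-facing walls.

C is a spool: two coaxial disc flanges of radius 166 mm and thickness 15 mm, joined by a core cylinder of radius 19 mm and height 106 mm. The lower flange rests on z = 0 and the three cylinders share a vertical axis.

The house frame is against the table's +x side, with their −y faces flush. The spool is on top of the table.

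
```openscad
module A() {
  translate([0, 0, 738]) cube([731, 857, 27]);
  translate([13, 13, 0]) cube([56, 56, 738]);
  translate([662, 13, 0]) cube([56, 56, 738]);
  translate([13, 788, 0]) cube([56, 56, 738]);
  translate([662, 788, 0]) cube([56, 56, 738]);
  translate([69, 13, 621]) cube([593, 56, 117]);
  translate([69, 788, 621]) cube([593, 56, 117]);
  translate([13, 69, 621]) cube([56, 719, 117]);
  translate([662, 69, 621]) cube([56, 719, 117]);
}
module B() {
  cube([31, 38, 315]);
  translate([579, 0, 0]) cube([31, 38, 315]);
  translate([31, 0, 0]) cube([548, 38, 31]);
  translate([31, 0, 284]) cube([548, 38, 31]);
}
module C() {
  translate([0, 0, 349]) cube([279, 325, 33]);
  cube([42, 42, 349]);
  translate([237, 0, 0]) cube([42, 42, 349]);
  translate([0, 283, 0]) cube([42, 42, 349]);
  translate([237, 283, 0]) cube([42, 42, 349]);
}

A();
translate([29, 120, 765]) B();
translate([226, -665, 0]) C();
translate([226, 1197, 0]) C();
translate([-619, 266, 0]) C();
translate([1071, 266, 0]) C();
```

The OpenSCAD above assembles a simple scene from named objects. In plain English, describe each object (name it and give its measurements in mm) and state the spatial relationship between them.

A is a rectangular dining table. The top is 731×857×27 mm with its upper surface at z = 765 mm. It stands on four 56×56 mm square legs, each inset 13 mm from the nearest pair of top edges, running from the floor to the underside of the top. Four apron rails, 56 mm thick and 117 mm tall, run between adjacent legs with their top edges flush with the underside of the top and their outer faces flush with the legs' outer faces.

B is a rectangular picture frame lying in the x–z plane (depth along y). The opening is 548 mm wide (x) by 253 mm tall (z), surrounded by a border 31 mm wide on all four sides. The frame is 38 mm deep and is made of two full-height vertical stiles with two horizontal rails fitted between them.

C is a four-legged stool. The seat is 279×325 mm, 33 mm thick, top at z = 382 mm. It stands on four square legs, each 42×42 mm in cross-section, from z = 0 to the seat underside, each flush with a corner of the seat.

The picture frame is on top of the table. Four stools sit around the table at the −y, +y, −x, +x sides.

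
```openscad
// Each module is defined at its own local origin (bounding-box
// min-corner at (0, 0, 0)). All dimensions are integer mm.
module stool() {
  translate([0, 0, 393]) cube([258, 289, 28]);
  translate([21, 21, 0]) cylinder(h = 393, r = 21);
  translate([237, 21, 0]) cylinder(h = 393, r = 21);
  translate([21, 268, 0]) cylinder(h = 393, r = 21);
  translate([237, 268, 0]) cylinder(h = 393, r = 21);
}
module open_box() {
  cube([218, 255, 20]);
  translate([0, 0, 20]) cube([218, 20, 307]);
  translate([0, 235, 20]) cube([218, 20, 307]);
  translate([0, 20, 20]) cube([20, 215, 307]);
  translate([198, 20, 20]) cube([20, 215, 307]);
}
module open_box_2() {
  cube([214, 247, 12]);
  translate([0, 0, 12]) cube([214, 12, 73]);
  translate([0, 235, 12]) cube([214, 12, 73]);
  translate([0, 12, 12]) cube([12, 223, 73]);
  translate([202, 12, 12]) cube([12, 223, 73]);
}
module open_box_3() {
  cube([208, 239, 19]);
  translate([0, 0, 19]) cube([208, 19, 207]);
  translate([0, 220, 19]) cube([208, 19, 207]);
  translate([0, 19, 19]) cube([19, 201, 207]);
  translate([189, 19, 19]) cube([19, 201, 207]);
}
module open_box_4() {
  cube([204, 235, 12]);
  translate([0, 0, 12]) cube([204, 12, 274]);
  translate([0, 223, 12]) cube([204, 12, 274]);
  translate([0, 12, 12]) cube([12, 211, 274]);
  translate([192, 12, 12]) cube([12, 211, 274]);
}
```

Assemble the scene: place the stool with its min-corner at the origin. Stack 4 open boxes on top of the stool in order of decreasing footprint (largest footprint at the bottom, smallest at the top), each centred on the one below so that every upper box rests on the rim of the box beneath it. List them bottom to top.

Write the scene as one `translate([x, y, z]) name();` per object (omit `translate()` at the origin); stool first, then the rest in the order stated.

stool();
translate([20, 17, 421]) open_box();
translate([22, 21, 748]) open_box_2();
translate([25, 25, 833]) open_box_3();
translate([27, 27, 1059]) open_box_4();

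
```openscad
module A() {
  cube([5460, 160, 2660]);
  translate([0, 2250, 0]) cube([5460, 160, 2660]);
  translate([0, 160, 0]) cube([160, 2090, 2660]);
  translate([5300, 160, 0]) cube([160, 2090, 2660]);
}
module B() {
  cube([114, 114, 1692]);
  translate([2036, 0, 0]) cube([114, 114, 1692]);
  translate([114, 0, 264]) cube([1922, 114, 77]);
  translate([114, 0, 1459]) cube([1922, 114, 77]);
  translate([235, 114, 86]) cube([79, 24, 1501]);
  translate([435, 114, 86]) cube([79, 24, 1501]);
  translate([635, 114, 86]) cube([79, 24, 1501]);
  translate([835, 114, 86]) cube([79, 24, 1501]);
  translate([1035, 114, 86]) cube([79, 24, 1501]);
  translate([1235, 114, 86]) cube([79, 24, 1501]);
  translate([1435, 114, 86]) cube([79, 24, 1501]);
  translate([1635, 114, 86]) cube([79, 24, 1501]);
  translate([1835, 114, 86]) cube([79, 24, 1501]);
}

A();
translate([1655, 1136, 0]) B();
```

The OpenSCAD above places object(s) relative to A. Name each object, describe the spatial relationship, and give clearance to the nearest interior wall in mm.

A is a house frame. B is a fence section. The fence section sits inside the house frame, centred. The clearance to the nearest interior wall is 976 mm.

Clearances: x = 1495, y = 976; minimum 976 mm.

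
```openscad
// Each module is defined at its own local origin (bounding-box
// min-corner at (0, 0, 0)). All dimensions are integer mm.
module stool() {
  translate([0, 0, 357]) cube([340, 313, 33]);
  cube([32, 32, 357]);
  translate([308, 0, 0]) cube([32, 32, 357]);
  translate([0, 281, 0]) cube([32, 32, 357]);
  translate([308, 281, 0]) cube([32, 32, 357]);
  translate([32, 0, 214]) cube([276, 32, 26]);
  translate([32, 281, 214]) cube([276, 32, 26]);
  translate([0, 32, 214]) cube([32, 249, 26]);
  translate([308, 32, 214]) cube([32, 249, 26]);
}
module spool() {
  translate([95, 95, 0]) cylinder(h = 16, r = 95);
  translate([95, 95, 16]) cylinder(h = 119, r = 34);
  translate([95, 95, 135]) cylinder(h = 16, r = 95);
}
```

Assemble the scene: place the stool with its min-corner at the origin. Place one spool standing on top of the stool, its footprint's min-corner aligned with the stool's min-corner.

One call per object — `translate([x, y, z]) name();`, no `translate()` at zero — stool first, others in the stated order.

stool();
translate([0, 0, 390]) spool();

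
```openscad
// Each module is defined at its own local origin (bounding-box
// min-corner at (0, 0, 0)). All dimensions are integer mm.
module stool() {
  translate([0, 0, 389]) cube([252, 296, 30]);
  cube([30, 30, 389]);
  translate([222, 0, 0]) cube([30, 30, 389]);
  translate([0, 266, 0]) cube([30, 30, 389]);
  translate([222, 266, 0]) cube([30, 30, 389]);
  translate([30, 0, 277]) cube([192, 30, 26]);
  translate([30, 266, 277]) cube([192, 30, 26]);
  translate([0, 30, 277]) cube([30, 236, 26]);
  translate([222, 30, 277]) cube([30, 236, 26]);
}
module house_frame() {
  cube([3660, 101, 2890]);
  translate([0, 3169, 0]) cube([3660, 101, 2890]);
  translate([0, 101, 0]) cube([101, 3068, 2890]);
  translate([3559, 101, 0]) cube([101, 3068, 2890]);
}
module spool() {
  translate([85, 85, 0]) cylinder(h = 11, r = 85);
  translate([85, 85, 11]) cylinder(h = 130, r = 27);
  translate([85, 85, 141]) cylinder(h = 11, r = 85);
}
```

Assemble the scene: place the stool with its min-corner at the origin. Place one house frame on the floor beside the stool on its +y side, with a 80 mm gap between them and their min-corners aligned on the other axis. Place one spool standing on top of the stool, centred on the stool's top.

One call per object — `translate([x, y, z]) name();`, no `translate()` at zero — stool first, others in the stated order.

stool();
translate([0, 376, 0]) house_frame();
translate([41, 63, 419]) spool();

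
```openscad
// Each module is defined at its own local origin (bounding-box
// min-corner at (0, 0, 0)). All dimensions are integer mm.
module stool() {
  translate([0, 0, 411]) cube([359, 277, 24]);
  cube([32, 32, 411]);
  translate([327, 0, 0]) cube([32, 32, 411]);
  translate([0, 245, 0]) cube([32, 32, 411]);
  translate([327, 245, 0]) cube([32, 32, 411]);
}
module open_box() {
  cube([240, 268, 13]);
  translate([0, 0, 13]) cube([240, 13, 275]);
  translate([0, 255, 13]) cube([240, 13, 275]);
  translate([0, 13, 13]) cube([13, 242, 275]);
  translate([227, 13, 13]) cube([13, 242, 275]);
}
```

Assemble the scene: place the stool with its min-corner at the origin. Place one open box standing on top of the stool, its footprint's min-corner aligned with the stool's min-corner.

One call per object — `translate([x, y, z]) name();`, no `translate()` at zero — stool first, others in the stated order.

stool();
translate([0, 0, 435]) open_box();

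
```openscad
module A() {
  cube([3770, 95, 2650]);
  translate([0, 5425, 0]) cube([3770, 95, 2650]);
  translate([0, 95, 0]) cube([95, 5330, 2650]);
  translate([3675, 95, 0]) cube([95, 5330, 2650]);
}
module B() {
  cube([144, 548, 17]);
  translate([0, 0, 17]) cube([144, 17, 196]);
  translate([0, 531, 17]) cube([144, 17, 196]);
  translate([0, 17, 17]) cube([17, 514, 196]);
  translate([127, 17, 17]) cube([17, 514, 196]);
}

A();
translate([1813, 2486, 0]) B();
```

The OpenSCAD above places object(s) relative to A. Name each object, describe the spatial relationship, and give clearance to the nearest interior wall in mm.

Clearances: x = 1718, y = 2391; minimum 1718 mm.

A is a house frame. B is an open box. The open box sits inside the house frame, centred. The clearance to the nearest interior wall is 1718 mm.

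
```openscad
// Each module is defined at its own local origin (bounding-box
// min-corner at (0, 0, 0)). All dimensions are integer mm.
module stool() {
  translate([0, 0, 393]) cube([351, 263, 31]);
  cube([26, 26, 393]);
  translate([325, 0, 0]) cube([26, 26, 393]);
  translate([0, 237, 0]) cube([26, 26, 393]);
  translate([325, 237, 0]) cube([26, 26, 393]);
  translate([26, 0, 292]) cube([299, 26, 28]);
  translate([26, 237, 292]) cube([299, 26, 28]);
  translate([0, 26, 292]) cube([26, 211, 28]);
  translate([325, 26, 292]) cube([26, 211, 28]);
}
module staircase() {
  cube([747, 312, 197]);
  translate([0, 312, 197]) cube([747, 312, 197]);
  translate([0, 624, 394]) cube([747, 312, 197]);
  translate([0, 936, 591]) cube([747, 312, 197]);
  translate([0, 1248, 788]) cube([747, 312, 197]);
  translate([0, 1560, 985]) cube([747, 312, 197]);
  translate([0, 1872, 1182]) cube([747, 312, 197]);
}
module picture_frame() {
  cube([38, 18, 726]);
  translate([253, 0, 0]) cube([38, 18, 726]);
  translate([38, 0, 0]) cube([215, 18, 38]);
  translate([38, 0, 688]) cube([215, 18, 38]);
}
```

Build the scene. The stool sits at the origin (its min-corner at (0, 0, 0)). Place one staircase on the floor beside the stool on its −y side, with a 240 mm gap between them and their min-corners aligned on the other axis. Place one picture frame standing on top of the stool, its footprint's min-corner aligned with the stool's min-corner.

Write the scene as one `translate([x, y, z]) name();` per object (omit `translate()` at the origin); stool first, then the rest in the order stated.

stool();
translate([0, -2424, 0]) staircase();
translate([0, 0, 424]) picture_frame();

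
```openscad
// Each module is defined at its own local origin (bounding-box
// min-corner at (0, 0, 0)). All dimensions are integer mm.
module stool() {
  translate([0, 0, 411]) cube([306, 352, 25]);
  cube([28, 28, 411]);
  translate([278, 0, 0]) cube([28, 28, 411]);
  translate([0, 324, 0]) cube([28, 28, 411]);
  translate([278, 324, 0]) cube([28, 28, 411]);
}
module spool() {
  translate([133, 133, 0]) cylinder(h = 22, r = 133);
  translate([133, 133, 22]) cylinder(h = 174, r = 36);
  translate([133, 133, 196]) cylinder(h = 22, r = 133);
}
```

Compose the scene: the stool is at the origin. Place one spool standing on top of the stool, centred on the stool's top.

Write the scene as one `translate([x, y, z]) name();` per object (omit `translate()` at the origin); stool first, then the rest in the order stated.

stool();
translate([20, 43, 436]) spool();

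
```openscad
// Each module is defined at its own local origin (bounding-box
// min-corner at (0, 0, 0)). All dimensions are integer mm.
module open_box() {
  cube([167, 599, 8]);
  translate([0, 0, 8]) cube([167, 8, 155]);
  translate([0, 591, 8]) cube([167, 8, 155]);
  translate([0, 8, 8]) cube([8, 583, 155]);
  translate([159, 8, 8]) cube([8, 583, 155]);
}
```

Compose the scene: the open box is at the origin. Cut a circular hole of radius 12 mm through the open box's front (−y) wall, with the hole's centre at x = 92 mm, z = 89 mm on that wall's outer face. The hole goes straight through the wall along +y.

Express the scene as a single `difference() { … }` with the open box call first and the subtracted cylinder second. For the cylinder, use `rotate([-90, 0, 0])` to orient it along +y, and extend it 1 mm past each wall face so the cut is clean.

difference() {
  open_box();
  translate([92, -1, 89]) rotate([-90, 0, 0]) cylinder(h = 10, r = 12);
}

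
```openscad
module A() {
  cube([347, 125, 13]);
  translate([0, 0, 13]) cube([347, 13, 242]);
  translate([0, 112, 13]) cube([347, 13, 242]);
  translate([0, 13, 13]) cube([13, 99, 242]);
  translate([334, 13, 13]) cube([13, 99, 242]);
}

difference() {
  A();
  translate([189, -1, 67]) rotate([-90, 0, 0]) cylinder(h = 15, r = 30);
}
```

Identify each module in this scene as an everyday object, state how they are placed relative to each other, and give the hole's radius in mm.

The subtracted cylinder has r = 30 mm.

A is an open box. The open box has a circular hole through its front wall. The hole's radius is 30 mm.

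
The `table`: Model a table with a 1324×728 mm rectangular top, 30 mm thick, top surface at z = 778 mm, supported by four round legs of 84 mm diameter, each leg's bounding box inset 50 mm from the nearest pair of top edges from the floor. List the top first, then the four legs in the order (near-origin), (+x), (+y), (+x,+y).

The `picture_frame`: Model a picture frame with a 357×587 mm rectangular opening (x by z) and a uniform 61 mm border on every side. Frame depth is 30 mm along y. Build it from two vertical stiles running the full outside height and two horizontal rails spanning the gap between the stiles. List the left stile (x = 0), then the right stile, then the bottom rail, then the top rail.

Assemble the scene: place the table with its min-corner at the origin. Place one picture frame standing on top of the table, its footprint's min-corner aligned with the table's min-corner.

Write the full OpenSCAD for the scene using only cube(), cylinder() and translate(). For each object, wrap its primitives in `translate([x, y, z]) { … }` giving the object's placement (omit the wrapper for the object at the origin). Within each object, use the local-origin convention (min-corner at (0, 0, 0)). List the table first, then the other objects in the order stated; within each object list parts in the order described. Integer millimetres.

translate([0, 0, 748]) cube([1324, 728, 30]);
translate([92, 92, 0]) cylinder(h = 748, r = 42);
translate([1232, 92, 0]) cylinder(h = 748, r = 42);
translate([92, 636, 0]) cylinder(h = 748, r = 42);
translate([1232, 636, 0]) cylinder(h = 748, r = 42);
translate([0, 0, 778]) {
  cube([61, 30, 709]);
  translate([418, 0, 0]) cube([61, 30, 709]);
  translate([61, 0, 0]) cube([357, 30, 61]);
  translate([61, 0, 648]) cube([357, 30, 61]);
}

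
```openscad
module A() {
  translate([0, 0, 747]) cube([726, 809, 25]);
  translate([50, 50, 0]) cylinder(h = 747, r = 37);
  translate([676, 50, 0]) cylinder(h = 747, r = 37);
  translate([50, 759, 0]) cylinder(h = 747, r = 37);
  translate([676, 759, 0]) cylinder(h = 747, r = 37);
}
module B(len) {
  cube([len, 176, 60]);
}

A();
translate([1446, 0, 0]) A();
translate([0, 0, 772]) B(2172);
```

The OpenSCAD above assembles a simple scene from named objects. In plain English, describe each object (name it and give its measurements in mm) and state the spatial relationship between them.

A is a rectangular dining table. The top is 726×809×25 mm with its upper surface at z = 772 mm. It stands on four round legs of 74 mm diameter, each leg's bounding box inset 13 mm from the nearest pair of top edges, running from the floor to the underside of the top.

B is a rectangular beam 2172 mm long (x), 176 mm deep (y), 60 mm thick (z).

The beam spans the tops of two tables placed 720 mm apart, resting at z = 772 mm.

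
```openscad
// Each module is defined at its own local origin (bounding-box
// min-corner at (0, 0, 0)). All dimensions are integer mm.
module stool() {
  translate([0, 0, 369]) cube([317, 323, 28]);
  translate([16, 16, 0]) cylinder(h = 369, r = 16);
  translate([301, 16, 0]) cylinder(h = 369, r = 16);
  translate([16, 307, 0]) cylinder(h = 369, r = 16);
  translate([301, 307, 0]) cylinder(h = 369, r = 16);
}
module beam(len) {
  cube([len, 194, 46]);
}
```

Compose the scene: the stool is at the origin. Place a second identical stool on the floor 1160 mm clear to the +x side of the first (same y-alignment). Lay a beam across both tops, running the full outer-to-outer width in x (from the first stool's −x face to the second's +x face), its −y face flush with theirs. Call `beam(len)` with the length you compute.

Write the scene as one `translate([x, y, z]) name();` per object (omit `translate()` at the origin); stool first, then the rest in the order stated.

stool();
translate([1477, 0, 0]) stool();
translate([0, 0, 397]) beam(1794);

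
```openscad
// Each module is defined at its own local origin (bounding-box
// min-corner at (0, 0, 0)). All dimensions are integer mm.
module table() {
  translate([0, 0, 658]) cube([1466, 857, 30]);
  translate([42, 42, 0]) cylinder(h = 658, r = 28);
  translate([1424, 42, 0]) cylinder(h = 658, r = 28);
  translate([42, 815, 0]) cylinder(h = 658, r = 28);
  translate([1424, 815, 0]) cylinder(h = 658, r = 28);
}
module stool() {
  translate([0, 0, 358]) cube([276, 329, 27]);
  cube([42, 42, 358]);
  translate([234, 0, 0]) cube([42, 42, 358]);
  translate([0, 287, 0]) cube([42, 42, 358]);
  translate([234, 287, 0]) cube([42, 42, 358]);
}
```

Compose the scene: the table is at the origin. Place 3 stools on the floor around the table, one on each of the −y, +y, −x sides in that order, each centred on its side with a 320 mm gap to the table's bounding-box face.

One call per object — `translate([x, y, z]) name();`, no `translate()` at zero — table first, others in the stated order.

table();
translate([595, -649, 0]) stool();
translate([595, 1177, 0]) stool();
translate([-596, 264, 0]) stool();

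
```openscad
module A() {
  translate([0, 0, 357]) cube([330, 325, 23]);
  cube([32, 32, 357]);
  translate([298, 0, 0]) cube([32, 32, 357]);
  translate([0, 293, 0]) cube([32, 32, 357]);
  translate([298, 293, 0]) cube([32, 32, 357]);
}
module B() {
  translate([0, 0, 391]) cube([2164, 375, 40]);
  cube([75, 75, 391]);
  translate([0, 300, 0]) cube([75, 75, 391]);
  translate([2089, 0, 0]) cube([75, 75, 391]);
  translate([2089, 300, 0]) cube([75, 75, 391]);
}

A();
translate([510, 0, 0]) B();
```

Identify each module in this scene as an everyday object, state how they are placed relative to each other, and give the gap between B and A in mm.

The bench's nearest face is 180 mm from the stool's +x face.

A is a stool. B is a bench. The bench is on the floor beside the stool on its +x side. The gap between the bench and the stool is 180 mm.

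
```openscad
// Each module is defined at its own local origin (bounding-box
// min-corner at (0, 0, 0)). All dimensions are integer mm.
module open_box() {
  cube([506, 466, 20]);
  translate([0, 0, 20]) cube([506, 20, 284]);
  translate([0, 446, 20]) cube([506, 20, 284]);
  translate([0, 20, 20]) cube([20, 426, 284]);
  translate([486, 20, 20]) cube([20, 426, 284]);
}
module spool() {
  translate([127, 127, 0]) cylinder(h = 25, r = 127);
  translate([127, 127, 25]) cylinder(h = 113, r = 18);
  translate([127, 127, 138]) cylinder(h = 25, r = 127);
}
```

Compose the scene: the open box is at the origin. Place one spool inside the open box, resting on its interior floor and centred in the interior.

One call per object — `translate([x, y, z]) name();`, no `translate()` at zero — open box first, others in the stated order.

open_box();
translate([126, 106, 20]) spool();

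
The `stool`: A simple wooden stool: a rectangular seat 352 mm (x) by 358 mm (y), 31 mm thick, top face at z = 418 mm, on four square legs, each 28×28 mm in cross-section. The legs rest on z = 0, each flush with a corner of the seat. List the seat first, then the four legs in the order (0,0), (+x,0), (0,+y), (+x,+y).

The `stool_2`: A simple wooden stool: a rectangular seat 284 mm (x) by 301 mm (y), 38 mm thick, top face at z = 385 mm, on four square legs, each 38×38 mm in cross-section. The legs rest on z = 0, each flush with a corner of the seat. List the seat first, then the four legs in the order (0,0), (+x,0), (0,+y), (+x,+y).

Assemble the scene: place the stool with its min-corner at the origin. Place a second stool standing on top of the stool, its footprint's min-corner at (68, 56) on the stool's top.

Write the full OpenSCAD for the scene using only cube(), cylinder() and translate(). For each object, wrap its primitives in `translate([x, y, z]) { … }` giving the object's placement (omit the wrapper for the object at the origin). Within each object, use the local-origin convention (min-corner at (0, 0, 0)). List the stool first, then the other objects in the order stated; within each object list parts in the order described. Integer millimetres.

translate([0, 0, 387]) cube([352, 358, 31]);
cube([28, 28, 387]);
translate([324, 0, 0]) cube([28, 28, 387]);
translate([0, 330, 0]) cube([28, 28, 387]);
translate([324, 330, 0]) cube([28, 28, 387]);
translate([68, 56, 418]) {
  translate([0, 0, 347]) cube([284, 301, 38]);
  cube([38, 38, 347]);
  translate([246, 0, 0]) cube([38, 38, 347]);
  translate([0, 263, 0]) cube([38, 38, 347]);
  translate([246, 263, 0]) cube([38, 38, 347]);
}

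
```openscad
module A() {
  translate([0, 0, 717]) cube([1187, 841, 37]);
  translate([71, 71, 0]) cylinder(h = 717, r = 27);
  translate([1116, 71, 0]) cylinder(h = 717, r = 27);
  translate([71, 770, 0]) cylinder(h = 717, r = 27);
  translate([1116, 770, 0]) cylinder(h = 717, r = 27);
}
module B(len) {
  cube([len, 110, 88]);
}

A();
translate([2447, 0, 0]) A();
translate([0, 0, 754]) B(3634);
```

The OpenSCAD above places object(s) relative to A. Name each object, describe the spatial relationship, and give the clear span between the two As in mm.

Second table starts at x = 2447; first ends at x = 1187; clear span = 2447 − 1187 = 1260 mm.

A is a table. B is a beam. A beam spans the tops of two tables. The clear span between the two tables is 1260 mm.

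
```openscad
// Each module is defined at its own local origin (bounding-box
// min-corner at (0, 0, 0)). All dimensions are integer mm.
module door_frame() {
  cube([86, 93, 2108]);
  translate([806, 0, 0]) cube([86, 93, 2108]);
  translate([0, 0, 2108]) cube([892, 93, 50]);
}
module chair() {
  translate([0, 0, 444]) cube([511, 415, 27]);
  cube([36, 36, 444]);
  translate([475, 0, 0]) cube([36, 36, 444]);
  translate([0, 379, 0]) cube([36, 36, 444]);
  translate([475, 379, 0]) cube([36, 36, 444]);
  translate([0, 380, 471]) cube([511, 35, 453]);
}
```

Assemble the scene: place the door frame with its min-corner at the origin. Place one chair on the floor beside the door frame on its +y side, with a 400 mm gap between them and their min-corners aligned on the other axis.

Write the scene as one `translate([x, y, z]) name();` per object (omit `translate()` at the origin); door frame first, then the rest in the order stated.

door_frame();
translate([0, 493, 0]) chair();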